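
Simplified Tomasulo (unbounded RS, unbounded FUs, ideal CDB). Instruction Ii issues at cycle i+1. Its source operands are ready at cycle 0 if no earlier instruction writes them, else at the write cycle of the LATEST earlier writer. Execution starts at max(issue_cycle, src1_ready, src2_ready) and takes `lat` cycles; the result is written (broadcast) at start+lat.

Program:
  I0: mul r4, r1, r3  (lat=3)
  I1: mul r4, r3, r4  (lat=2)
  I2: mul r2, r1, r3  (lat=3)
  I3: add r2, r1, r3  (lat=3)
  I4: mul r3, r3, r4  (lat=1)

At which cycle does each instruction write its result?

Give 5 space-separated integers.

I0 mul r4: issue@1 deps=(None,None) exec_start@1 write@4
I1 mul r4: issue@2 deps=(None,0) exec_start@4 write@6
I2 mul r2: issue@3 deps=(None,None) exec_start@3 write@6
I3 add r2: issue@4 deps=(None,None) exec_start@4 write@7
I4 mul r3: issue@5 deps=(None,1) exec_start@6 write@7

Answer: 4 6 6 7 7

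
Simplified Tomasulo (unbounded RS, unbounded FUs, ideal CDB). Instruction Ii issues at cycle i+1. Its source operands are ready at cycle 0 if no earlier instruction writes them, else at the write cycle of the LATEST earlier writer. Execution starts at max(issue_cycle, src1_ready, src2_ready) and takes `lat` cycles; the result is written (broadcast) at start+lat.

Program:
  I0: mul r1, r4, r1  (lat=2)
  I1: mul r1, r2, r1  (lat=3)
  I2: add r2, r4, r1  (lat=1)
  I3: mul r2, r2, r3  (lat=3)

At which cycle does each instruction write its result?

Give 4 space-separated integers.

I0 mul r1: issue@1 deps=(None,None) exec_start@1 write@3
I1 mul r1: issue@2 deps=(None,0) exec_start@3 write@6
I2 add r2: issue@3 deps=(None,1) exec_start@6 write@7
I3 mul r2: issue@4 deps=(2,None) exec_start@7 write@10

Answer: 3 6 7 10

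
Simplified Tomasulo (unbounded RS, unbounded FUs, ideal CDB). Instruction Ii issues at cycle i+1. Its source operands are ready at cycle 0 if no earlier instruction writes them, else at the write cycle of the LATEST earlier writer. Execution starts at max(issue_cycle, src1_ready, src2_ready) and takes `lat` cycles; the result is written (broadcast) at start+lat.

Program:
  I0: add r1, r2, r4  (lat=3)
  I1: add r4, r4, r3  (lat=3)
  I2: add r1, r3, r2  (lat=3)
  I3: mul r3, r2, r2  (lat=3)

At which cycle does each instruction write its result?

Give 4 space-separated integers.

Answer: 4 5 6 7

Derivation:
I0 add r1: issue@1 deps=(None,None) exec_start@1 write@4
I1 add r4: issue@2 deps=(None,None) exec_start@2 write@5
I2 add r1: issue@3 deps=(None,None) exec_start@3 write@6
I3 mul r3: issue@4 deps=(None,None) exec_start@4 write@7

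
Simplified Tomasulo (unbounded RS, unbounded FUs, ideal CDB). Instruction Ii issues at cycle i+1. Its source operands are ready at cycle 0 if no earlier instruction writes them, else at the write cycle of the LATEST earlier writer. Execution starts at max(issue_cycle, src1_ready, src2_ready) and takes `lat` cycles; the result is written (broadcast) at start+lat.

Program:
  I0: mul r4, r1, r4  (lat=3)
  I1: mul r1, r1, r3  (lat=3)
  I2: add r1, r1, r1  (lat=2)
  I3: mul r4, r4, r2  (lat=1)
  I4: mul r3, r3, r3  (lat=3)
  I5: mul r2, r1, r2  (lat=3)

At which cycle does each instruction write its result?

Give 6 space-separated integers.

I0 mul r4: issue@1 deps=(None,None) exec_start@1 write@4
I1 mul r1: issue@2 deps=(None,None) exec_start@2 write@5
I2 add r1: issue@3 deps=(1,1) exec_start@5 write@7
I3 mul r4: issue@4 deps=(0,None) exec_start@4 write@5
I4 mul r3: issue@5 deps=(None,None) exec_start@5 write@8
I5 mul r2: issue@6 deps=(2,None) exec_start@7 write@10

Answer: 4 5 7 5 8 10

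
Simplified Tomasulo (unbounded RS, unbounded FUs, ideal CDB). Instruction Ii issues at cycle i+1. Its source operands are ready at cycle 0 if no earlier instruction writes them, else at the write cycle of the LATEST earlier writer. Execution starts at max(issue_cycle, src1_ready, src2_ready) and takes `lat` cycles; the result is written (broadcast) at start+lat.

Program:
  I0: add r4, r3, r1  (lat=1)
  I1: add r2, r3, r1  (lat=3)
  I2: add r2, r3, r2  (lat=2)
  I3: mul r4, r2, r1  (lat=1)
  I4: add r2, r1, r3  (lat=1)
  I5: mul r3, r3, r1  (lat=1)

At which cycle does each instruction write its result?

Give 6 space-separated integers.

Answer: 2 5 7 8 6 7

Derivation:
I0 add r4: issue@1 deps=(None,None) exec_start@1 write@2
I1 add r2: issue@2 deps=(None,None) exec_start@2 write@5
I2 add r2: issue@3 deps=(None,1) exec_start@5 write@7
I3 mul r4: issue@4 deps=(2,None) exec_start@7 write@8
I4 add r2: issue@5 deps=(None,None) exec_start@5 write@6
I5 mul r3: issue@6 deps=(None,None) exec_start@6 write@7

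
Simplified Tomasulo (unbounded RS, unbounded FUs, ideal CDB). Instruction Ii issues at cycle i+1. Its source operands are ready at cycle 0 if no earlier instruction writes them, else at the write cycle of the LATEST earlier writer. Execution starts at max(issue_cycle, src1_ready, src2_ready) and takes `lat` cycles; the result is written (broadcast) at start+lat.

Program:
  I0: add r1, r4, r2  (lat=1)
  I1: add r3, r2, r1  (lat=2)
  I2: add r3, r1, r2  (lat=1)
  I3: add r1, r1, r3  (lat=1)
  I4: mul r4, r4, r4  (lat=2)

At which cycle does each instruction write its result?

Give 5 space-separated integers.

I0 add r1: issue@1 deps=(None,None) exec_start@1 write@2
I1 add r3: issue@2 deps=(None,0) exec_start@2 write@4
I2 add r3: issue@3 deps=(0,None) exec_start@3 write@4
I3 add r1: issue@4 deps=(0,2) exec_start@4 write@5
I4 mul r4: issue@5 deps=(None,None) exec_start@5 write@7

Answer: 2 4 4 5 7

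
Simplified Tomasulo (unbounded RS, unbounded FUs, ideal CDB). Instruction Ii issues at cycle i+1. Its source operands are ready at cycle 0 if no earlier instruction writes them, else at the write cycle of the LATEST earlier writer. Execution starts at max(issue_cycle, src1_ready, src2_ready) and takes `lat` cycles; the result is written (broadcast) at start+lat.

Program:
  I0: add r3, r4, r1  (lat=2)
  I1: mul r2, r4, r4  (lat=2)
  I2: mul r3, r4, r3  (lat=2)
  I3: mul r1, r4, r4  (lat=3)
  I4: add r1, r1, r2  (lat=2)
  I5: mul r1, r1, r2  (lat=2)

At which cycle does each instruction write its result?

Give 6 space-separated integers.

Answer: 3 4 5 7 9 11

Derivation:
I0 add r3: issue@1 deps=(None,None) exec_start@1 write@3
I1 mul r2: issue@2 deps=(None,None) exec_start@2 write@4
I2 mul r3: issue@3 deps=(None,0) exec_start@3 write@5
I3 mul r1: issue@4 deps=(None,None) exec_start@4 write@7
I4 add r1: issue@5 deps=(3,1) exec_start@7 write@9
I5 mul r1: issue@6 deps=(4,1) exec_start@9 write@11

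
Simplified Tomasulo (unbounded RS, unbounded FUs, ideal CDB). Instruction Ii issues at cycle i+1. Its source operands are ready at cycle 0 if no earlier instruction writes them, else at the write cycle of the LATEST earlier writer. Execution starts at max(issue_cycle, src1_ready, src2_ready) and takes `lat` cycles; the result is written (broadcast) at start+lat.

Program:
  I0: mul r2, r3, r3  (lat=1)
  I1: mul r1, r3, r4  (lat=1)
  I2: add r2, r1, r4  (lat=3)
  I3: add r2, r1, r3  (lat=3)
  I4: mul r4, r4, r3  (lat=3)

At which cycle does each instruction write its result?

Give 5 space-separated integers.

I0 mul r2: issue@1 deps=(None,None) exec_start@1 write@2
I1 mul r1: issue@2 deps=(None,None) exec_start@2 write@3
I2 add r2: issue@3 deps=(1,None) exec_start@3 write@6
I3 add r2: issue@4 deps=(1,None) exec_start@4 write@7
I4 mul r4: issue@5 deps=(None,None) exec_start@5 write@8

Answer: 2 3 6 7 8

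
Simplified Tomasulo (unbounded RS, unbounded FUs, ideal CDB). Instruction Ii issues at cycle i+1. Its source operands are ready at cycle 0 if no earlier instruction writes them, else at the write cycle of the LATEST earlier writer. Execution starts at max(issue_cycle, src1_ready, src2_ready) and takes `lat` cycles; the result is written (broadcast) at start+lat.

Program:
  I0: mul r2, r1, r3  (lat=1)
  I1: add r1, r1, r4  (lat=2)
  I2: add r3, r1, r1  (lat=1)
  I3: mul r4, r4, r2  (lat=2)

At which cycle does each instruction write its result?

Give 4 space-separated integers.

I0 mul r2: issue@1 deps=(None,None) exec_start@1 write@2
I1 add r1: issue@2 deps=(None,None) exec_start@2 write@4
I2 add r3: issue@3 deps=(1,1) exec_start@4 write@5
I3 mul r4: issue@4 deps=(None,0) exec_start@4 write@6

Answer: 2 4 5 6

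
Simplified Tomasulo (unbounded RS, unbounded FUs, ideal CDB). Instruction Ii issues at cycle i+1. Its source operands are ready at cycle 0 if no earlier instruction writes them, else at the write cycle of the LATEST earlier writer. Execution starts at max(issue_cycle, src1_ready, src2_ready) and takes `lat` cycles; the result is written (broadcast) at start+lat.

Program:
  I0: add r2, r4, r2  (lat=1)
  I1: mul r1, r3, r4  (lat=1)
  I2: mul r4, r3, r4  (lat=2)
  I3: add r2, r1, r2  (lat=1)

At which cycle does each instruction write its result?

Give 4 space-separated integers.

I0 add r2: issue@1 deps=(None,None) exec_start@1 write@2
I1 mul r1: issue@2 deps=(None,None) exec_start@2 write@3
I2 mul r4: issue@3 deps=(None,None) exec_start@3 write@5
I3 add r2: issue@4 deps=(1,0) exec_start@4 write@5

Answer: 2 3 5 5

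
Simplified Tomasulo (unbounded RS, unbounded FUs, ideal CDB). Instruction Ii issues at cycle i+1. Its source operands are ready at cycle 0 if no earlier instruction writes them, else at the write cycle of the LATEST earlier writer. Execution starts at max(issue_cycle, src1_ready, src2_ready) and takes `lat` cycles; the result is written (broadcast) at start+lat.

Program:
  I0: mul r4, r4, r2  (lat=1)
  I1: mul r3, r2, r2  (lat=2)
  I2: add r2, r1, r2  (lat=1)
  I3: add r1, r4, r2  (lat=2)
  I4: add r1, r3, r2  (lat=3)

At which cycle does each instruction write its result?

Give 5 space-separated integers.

Answer: 2 4 4 6 8

Derivation:
I0 mul r4: issue@1 deps=(None,None) exec_start@1 write@2
I1 mul r3: issue@2 deps=(None,None) exec_start@2 write@4
I2 add r2: issue@3 deps=(None,None) exec_start@3 write@4
I3 add r1: issue@4 deps=(0,2) exec_start@4 write@6
I4 add r1: issue@5 deps=(1,2) exec_start@5 write@8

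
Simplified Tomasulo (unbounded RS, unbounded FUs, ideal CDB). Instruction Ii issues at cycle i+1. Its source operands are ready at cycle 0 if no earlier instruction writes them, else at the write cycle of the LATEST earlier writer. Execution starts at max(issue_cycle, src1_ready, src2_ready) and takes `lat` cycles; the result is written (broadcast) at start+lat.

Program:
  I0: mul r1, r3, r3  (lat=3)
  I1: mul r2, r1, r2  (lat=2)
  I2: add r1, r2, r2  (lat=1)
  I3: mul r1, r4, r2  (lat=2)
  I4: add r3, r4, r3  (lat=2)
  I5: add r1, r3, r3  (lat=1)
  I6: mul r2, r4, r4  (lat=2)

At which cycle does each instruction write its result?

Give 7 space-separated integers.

I0 mul r1: issue@1 deps=(None,None) exec_start@1 write@4
I1 mul r2: issue@2 deps=(0,None) exec_start@4 write@6
I2 add r1: issue@3 deps=(1,1) exec_start@6 write@7
I3 mul r1: issue@4 deps=(None,1) exec_start@6 write@8
I4 add r3: issue@5 deps=(None,None) exec_start@5 write@7
I5 add r1: issue@6 deps=(4,4) exec_start@7 write@8
I6 mul r2: issue@7 deps=(None,None) exec_start@7 write@9

Answer: 4 6 7 8 7 8 9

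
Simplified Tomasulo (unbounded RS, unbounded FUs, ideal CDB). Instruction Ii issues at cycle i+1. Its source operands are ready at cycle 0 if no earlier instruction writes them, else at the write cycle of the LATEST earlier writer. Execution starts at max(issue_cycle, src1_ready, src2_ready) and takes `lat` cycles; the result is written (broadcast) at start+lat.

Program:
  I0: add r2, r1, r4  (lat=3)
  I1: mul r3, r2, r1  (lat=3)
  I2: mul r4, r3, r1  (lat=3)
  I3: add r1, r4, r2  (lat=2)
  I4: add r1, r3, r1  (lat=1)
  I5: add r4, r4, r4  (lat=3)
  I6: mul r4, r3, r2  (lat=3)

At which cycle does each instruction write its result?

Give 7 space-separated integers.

Answer: 4 7 10 12 13 13 10

Derivation:
I0 add r2: issue@1 deps=(None,None) exec_start@1 write@4
I1 mul r3: issue@2 deps=(0,None) exec_start@4 write@7
I2 mul r4: issue@3 deps=(1,None) exec_start@7 write@10
I3 add r1: issue@4 deps=(2,0) exec_start@10 write@12
I4 add r1: issue@5 deps=(1,3) exec_start@12 write@13
I5 add r4: issue@6 deps=(2,2) exec_start@10 write@13
I6 mul r4: issue@7 deps=(1,0) exec_start@7 write@10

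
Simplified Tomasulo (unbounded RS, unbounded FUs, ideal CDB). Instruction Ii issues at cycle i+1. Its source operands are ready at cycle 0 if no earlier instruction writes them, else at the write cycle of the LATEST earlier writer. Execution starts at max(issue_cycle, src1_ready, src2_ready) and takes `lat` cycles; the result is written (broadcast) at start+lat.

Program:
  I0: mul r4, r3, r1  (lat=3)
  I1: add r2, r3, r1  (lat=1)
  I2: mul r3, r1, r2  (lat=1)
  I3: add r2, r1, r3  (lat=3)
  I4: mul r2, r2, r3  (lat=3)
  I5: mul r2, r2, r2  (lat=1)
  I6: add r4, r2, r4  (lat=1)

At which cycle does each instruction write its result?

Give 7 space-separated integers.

Answer: 4 3 4 7 10 11 12

Derivation:
I0 mul r4: issue@1 deps=(None,None) exec_start@1 write@4
I1 add r2: issue@2 deps=(None,None) exec_start@2 write@3
I2 mul r3: issue@3 deps=(None,1) exec_start@3 write@4
I3 add r2: issue@4 deps=(None,2) exec_start@4 write@7
I4 mul r2: issue@5 deps=(3,2) exec_start@7 write@10
I5 mul r2: issue@6 deps=(4,4) exec_start@10 write@11
I6 add r4: issue@7 deps=(5,0) exec_start@11 write@12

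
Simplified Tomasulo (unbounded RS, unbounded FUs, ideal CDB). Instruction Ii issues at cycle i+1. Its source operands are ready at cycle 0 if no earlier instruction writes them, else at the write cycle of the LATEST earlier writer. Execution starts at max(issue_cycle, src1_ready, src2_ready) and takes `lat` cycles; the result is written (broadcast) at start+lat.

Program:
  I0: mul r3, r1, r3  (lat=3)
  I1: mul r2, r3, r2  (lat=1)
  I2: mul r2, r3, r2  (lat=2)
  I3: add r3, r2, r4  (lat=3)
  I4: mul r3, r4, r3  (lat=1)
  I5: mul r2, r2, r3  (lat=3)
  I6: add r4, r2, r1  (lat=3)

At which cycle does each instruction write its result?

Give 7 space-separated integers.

Answer: 4 5 7 10 11 14 17

Derivation:
I0 mul r3: issue@1 deps=(None,None) exec_start@1 write@4
I1 mul r2: issue@2 deps=(0,None) exec_start@4 write@5
I2 mul r2: issue@3 deps=(0,1) exec_start@5 write@7
I3 add r3: issue@4 deps=(2,None) exec_start@7 write@10
I4 mul r3: issue@5 deps=(None,3) exec_start@10 write@11
I5 mul r2: issue@6 deps=(2,4) exec_start@11 write@14
I6 add r4: issue@7 deps=(5,None) exec_start@14 write@17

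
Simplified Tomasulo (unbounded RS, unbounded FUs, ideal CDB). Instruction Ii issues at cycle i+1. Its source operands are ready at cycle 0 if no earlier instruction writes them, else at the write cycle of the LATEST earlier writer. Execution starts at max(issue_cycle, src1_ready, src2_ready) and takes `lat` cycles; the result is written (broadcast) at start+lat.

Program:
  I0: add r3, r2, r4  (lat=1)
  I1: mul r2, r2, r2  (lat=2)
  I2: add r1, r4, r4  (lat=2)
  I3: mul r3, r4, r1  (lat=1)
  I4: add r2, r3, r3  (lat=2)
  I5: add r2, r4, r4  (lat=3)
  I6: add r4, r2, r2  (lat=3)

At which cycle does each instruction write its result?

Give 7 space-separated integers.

Answer: 2 4 5 6 8 9 12

Derivation:
I0 add r3: issue@1 deps=(None,None) exec_start@1 write@2
I1 mul r2: issue@2 deps=(None,None) exec_start@2 write@4
I2 add r1: issue@3 deps=(None,None) exec_start@3 write@5
I3 mul r3: issue@4 deps=(None,2) exec_start@5 write@6
I4 add r2: issue@5 deps=(3,3) exec_start@6 write@8
I5 add r2: issue@6 deps=(None,None) exec_start@6 write@9
I6 add r4: issue@7 deps=(5,5) exec_start@9 write@12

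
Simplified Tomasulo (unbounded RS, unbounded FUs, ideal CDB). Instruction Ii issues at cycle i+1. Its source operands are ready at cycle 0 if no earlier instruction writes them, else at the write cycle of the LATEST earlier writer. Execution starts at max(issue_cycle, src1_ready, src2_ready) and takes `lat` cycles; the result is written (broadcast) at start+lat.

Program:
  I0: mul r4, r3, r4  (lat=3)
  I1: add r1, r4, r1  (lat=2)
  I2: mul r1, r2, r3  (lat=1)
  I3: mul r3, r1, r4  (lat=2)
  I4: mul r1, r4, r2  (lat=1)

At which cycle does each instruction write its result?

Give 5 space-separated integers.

I0 mul r4: issue@1 deps=(None,None) exec_start@1 write@4
I1 add r1: issue@2 deps=(0,None) exec_start@4 write@6
I2 mul r1: issue@3 deps=(None,None) exec_start@3 write@4
I3 mul r3: issue@4 deps=(2,0) exec_start@4 write@6
I4 mul r1: issue@5 deps=(0,None) exec_start@5 write@6

Answer: 4 6 4 6 6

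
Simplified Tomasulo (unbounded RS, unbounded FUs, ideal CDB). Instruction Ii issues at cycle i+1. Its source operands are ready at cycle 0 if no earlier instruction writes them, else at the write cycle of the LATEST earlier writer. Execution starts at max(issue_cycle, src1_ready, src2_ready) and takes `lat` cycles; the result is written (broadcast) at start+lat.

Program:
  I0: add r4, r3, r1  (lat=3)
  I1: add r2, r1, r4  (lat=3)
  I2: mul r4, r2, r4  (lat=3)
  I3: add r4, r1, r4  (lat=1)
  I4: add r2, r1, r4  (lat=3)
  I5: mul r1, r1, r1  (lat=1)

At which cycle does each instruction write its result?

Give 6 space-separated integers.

Answer: 4 7 10 11 14 7

Derivation:
I0 add r4: issue@1 deps=(None,None) exec_start@1 write@4
I1 add r2: issue@2 deps=(None,0) exec_start@4 write@7
I2 mul r4: issue@3 deps=(1,0) exec_start@7 write@10
I3 add r4: issue@4 deps=(None,2) exec_start@10 write@11
I4 add r2: issue@5 deps=(None,3) exec_start@11 write@14
I5 mul r1: issue@6 deps=(None,None) exec_start@6 write@7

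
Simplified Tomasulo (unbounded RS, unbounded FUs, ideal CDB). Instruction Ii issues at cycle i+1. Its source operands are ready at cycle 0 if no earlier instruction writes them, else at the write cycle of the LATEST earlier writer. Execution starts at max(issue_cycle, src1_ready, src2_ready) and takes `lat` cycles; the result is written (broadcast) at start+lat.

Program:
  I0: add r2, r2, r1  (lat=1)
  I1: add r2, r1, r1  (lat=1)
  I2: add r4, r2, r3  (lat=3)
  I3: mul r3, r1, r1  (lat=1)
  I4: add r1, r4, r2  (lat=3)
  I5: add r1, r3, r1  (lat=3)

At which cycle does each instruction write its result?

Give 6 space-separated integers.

Answer: 2 3 6 5 9 12

Derivation:
I0 add r2: issue@1 deps=(None,None) exec_start@1 write@2
I1 add r2: issue@2 deps=(None,None) exec_start@2 write@3
I2 add r4: issue@3 deps=(1,None) exec_start@3 write@6
I3 mul r3: issue@4 deps=(None,None) exec_start@4 write@5
I4 add r1: issue@5 deps=(2,1) exec_start@6 write@9
I5 add r1: issue@6 deps=(3,4) exec_start@9 write@12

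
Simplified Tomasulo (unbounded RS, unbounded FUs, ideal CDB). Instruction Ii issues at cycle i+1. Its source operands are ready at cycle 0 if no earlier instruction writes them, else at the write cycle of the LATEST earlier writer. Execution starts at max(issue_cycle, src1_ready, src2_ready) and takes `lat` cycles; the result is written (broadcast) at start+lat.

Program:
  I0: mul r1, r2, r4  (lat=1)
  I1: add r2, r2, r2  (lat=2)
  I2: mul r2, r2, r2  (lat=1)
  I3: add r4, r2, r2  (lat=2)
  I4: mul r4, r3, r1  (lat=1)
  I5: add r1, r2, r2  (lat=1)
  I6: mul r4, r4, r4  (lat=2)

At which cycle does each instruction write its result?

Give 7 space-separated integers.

Answer: 2 4 5 7 6 7 9

Derivation:
I0 mul r1: issue@1 deps=(None,None) exec_start@1 write@2
I1 add r2: issue@2 deps=(None,None) exec_start@2 write@4
I2 mul r2: issue@3 deps=(1,1) exec_start@4 write@5
I3 add r4: issue@4 deps=(2,2) exec_start@5 write@7
I4 mul r4: issue@5 deps=(None,0) exec_start@5 write@6
I5 add r1: issue@6 deps=(2,2) exec_start@6 write@7
I6 mul r4: issue@7 deps=(4,4) exec_start@7 write@9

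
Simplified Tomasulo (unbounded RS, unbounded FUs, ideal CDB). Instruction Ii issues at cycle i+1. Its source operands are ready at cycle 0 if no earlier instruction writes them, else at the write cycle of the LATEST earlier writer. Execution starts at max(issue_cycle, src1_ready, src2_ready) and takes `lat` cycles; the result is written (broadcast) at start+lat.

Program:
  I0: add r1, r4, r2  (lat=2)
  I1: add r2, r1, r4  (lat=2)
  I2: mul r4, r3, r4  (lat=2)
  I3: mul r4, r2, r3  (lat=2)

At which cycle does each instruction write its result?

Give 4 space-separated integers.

I0 add r1: issue@1 deps=(None,None) exec_start@1 write@3
I1 add r2: issue@2 deps=(0,None) exec_start@3 write@5
I2 mul r4: issue@3 deps=(None,None) exec_start@3 write@5
I3 mul r4: issue@4 deps=(1,None) exec_start@5 write@7

Answer: 3 5 5 7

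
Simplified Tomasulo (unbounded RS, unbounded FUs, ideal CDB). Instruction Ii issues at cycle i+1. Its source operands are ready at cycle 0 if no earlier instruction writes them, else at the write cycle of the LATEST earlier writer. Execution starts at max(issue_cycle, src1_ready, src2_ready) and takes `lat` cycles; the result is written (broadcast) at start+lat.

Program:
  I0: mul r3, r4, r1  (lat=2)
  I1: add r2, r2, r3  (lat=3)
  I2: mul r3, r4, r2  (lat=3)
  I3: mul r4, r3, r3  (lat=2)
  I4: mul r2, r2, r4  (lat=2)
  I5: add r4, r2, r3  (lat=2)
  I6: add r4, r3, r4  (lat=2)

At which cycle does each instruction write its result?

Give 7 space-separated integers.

Answer: 3 6 9 11 13 15 17

Derivation:
I0 mul r3: issue@1 deps=(None,None) exec_start@1 write@3
I1 add r2: issue@2 deps=(None,0) exec_start@3 write@6
I2 mul r3: issue@3 deps=(None,1) exec_start@6 write@9
I3 mul r4: issue@4 deps=(2,2) exec_start@9 write@11
I4 mul r2: issue@5 deps=(1,3) exec_start@11 write@13
I5 add r4: issue@6 deps=(4,2) exec_start@13 write@15
I6 add r4: issue@7 deps=(2,5) exec_start@15 write@17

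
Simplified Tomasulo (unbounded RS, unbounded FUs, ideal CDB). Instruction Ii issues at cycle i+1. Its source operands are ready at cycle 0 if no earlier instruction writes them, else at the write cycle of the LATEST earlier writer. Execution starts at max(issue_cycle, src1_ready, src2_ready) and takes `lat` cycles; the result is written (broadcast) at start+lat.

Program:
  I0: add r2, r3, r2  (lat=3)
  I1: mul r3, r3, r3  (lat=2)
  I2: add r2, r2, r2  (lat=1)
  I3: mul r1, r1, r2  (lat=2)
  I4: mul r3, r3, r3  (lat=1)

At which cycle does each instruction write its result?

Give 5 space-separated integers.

Answer: 4 4 5 7 6

Derivation:
I0 add r2: issue@1 deps=(None,None) exec_start@1 write@4
I1 mul r3: issue@2 deps=(None,None) exec_start@2 write@4
I2 add r2: issue@3 deps=(0,0) exec_start@4 write@5
I3 mul r1: issue@4 deps=(None,2) exec_start@5 write@7
I4 mul r3: issue@5 deps=(1,1) exec_start@5 write@6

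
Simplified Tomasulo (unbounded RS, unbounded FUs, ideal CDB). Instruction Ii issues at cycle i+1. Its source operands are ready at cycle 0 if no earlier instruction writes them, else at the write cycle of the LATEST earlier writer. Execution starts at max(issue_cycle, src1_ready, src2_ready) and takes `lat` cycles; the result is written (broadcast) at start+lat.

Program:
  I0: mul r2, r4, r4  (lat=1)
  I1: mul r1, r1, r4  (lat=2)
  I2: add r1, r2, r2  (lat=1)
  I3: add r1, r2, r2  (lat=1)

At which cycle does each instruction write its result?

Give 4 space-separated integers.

Answer: 2 4 4 5

Derivation:
I0 mul r2: issue@1 deps=(None,None) exec_start@1 write@2
I1 mul r1: issue@2 deps=(None,None) exec_start@2 write@4
I2 add r1: issue@3 deps=(0,0) exec_start@3 write@4
I3 add r1: issue@4 deps=(0,0) exec_start@4 write@5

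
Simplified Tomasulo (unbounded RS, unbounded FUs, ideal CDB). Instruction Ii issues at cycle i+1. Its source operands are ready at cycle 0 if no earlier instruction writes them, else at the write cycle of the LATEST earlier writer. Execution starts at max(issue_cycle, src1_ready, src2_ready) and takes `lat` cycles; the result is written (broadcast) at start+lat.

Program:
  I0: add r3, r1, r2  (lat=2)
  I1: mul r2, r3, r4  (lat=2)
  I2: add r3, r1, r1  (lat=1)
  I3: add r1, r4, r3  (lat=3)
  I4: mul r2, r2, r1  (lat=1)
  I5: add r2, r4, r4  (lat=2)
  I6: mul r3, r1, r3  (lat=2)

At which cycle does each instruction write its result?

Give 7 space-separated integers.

I0 add r3: issue@1 deps=(None,None) exec_start@1 write@3
I1 mul r2: issue@2 deps=(0,None) exec_start@3 write@5
I2 add r3: issue@3 deps=(None,None) exec_start@3 write@4
I3 add r1: issue@4 deps=(None,2) exec_start@4 write@7
I4 mul r2: issue@5 deps=(1,3) exec_start@7 write@8
I5 add r2: issue@6 deps=(None,None) exec_start@6 write@8
I6 mul r3: issue@7 deps=(3,2) exec_start@7 write@9

Answer: 3 5 4 7 8 8 9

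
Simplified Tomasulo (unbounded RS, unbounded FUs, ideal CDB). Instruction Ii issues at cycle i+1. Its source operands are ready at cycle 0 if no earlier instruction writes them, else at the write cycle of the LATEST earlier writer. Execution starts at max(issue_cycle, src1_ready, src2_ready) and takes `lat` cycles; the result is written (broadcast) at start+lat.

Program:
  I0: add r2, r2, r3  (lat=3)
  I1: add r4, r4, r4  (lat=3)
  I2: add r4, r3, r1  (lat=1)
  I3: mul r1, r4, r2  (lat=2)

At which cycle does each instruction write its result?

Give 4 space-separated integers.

Answer: 4 5 4 6

Derivation:
I0 add r2: issue@1 deps=(None,None) exec_start@1 write@4
I1 add r4: issue@2 deps=(None,None) exec_start@2 write@5
I2 add r4: issue@3 deps=(None,None) exec_start@3 write@4
I3 mul r1: issue@4 deps=(2,0) exec_start@4 write@6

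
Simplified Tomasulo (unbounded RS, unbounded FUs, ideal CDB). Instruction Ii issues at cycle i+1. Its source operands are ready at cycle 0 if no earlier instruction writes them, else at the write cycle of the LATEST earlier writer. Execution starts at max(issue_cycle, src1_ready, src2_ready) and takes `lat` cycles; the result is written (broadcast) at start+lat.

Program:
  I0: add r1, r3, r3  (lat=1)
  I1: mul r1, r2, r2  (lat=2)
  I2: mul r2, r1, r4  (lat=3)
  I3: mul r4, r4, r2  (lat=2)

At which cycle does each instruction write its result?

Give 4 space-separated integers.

I0 add r1: issue@1 deps=(None,None) exec_start@1 write@2
I1 mul r1: issue@2 deps=(None,None) exec_start@2 write@4
I2 mul r2: issue@3 deps=(1,None) exec_start@4 write@7
I3 mul r4: issue@4 deps=(None,2) exec_start@7 write@9

Answer: 2 4 7 9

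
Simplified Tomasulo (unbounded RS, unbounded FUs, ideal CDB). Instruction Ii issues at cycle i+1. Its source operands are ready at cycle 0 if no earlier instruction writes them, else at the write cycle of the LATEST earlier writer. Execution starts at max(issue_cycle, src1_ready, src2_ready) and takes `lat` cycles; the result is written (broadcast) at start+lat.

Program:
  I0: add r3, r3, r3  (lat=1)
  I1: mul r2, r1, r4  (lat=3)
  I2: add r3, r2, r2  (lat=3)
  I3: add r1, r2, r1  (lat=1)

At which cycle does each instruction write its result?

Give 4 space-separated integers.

I0 add r3: issue@1 deps=(None,None) exec_start@1 write@2
I1 mul r2: issue@2 deps=(None,None) exec_start@2 write@5
I2 add r3: issue@3 deps=(1,1) exec_start@5 write@8
I3 add r1: issue@4 deps=(1,None) exec_start@5 write@6

Answer: 2 5 8 6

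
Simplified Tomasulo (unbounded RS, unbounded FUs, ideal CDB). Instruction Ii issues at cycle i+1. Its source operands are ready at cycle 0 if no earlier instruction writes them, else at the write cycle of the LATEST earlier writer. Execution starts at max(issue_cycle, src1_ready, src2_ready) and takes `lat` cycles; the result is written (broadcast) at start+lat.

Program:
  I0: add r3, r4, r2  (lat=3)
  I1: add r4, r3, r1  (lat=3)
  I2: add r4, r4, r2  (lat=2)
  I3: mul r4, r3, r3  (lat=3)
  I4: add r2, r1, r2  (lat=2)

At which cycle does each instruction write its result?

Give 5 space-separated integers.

Answer: 4 7 9 7 7

Derivation:
I0 add r3: issue@1 deps=(None,None) exec_start@1 write@4
I1 add r4: issue@2 deps=(0,None) exec_start@4 write@7
I2 add r4: issue@3 deps=(1,None) exec_start@7 write@9
I3 mul r4: issue@4 deps=(0,0) exec_start@4 write@7
I4 add r2: issue@5 deps=(None,None) exec_start@5 write@7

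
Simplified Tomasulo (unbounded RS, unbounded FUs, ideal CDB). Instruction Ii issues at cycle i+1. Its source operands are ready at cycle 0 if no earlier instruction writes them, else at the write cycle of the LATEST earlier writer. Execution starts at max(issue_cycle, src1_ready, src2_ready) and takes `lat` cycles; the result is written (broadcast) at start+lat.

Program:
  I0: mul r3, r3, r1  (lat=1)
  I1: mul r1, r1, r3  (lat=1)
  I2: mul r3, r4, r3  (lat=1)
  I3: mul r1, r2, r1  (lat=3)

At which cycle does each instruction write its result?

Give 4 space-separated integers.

I0 mul r3: issue@1 deps=(None,None) exec_start@1 write@2
I1 mul r1: issue@2 deps=(None,0) exec_start@2 write@3
I2 mul r3: issue@3 deps=(None,0) exec_start@3 write@4
I3 mul r1: issue@4 deps=(None,1) exec_start@4 write@7

Answer: 2 3 4 7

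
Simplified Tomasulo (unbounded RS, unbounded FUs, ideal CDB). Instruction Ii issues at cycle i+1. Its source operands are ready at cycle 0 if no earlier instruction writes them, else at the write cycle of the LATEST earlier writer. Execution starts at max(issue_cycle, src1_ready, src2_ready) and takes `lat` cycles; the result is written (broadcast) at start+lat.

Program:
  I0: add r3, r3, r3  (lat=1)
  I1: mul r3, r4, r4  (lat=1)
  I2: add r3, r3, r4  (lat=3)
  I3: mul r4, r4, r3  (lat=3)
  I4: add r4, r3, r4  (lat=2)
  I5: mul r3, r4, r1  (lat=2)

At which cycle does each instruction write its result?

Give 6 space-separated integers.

Answer: 2 3 6 9 11 13

Derivation:
I0 add r3: issue@1 deps=(None,None) exec_start@1 write@2
I1 mul r3: issue@2 deps=(None,None) exec_start@2 write@3
I2 add r3: issue@3 deps=(1,None) exec_start@3 write@6
I3 mul r4: issue@4 deps=(None,2) exec_start@6 write@9
I4 add r4: issue@5 deps=(2,3) exec_start@9 write@11
I5 mul r3: issue@6 deps=(4,None) exec_start@11 write@13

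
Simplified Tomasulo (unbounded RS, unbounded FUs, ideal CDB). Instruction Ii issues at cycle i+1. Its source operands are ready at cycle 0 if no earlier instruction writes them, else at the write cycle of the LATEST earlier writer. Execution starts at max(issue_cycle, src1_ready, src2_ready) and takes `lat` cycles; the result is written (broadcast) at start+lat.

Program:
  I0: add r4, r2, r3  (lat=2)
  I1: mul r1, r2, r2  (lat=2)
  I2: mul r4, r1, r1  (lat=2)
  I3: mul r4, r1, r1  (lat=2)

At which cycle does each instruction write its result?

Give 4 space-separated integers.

I0 add r4: issue@1 deps=(None,None) exec_start@1 write@3
I1 mul r1: issue@2 deps=(None,None) exec_start@2 write@4
I2 mul r4: issue@3 deps=(1,1) exec_start@4 write@6
I3 mul r4: issue@4 deps=(1,1) exec_start@4 write@6

Answer: 3 4 6 6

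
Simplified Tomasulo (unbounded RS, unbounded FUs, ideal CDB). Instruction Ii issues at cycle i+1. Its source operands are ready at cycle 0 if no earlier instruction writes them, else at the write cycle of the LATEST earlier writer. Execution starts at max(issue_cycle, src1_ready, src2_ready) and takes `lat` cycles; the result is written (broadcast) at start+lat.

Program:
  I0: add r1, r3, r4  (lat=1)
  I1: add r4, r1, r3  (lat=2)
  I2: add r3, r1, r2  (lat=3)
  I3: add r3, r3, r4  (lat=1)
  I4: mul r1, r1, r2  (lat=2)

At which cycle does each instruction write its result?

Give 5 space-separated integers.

Answer: 2 4 6 7 7

Derivation:
I0 add r1: issue@1 deps=(None,None) exec_start@1 write@2
I1 add r4: issue@2 deps=(0,None) exec_start@2 write@4
I2 add r3: issue@3 deps=(0,None) exec_start@3 write@6
I3 add r3: issue@4 deps=(2,1) exec_start@6 write@7
I4 mul r1: issue@5 deps=(0,None) exec_start@5 write@7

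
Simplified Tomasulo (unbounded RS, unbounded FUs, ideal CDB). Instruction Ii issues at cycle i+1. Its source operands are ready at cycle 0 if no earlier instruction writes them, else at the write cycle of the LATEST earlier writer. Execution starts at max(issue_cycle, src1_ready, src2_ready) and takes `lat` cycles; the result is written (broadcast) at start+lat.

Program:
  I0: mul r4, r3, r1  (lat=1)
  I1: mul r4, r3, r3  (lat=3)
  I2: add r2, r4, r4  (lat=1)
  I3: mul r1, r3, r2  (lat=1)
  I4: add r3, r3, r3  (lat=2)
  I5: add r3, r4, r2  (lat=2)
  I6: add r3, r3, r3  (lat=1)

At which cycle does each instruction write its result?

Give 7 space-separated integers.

Answer: 2 5 6 7 7 8 9

Derivation:
I0 mul r4: issue@1 deps=(None,None) exec_start@1 write@2
I1 mul r4: issue@2 deps=(None,None) exec_start@2 write@5
I2 add r2: issue@3 deps=(1,1) exec_start@5 write@6
I3 mul r1: issue@4 deps=(None,2) exec_start@6 write@7
I4 add r3: issue@5 deps=(None,None) exec_start@5 write@7
I5 add r3: issue@6 deps=(1,2) exec_start@6 write@8
I6 add r3: issue@7 deps=(5,5) exec_start@8 write@9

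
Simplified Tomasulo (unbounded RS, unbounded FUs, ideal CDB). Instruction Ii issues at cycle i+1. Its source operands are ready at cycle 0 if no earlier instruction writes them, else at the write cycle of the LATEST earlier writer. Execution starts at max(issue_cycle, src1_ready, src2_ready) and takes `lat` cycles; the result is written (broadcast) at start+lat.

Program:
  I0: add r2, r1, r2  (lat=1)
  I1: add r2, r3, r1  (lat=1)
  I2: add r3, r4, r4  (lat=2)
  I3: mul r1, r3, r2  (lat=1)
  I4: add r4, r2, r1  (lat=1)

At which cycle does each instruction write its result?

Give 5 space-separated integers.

I0 add r2: issue@1 deps=(None,None) exec_start@1 write@2
I1 add r2: issue@2 deps=(None,None) exec_start@2 write@3
I2 add r3: issue@3 deps=(None,None) exec_start@3 write@5
I3 mul r1: issue@4 deps=(2,1) exec_start@5 write@6
I4 add r4: issue@5 deps=(1,3) exec_start@6 write@7

Answer: 2 3 5 6 7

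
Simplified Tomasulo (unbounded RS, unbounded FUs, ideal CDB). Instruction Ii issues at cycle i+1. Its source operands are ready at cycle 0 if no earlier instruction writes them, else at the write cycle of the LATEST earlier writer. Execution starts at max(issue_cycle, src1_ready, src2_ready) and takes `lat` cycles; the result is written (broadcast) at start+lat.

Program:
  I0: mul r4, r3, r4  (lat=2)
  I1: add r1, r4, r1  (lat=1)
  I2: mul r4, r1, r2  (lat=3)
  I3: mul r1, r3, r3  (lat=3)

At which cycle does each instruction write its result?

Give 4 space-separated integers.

I0 mul r4: issue@1 deps=(None,None) exec_start@1 write@3
I1 add r1: issue@2 deps=(0,None) exec_start@3 write@4
I2 mul r4: issue@3 deps=(1,None) exec_start@4 write@7
I3 mul r1: issue@4 deps=(None,None) exec_start@4 write@7

Answer: 3 4 7 7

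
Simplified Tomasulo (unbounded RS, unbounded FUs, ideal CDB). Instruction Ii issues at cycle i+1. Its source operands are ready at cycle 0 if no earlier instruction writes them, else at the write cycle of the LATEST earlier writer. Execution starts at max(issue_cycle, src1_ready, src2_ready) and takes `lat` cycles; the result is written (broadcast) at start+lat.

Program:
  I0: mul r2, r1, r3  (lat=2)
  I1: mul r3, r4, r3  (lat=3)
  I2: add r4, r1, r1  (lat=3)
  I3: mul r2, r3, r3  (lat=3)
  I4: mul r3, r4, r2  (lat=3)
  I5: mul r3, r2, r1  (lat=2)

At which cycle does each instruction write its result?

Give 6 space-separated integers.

Answer: 3 5 6 8 11 10

Derivation:
I0 mul r2: issue@1 deps=(None,None) exec_start@1 write@3
I1 mul r3: issue@2 deps=(None,None) exec_start@2 write@5
I2 add r4: issue@3 deps=(None,None) exec_start@3 write@6
I3 mul r2: issue@4 deps=(1,1) exec_start@5 write@8
I4 mul r3: issue@5 deps=(2,3) exec_start@8 write@11
I5 mul r3: issue@6 deps=(3,None) exec_start@8 write@10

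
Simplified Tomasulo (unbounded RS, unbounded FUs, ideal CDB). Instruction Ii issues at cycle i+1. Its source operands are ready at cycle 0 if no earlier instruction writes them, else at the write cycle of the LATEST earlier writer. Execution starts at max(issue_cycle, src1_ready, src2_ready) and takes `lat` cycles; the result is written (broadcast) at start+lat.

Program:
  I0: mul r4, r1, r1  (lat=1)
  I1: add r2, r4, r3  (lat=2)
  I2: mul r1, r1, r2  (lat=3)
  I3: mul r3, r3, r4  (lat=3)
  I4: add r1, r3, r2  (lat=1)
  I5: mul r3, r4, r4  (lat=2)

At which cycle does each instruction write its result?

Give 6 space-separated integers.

I0 mul r4: issue@1 deps=(None,None) exec_start@1 write@2
I1 add r2: issue@2 deps=(0,None) exec_start@2 write@4
I2 mul r1: issue@3 deps=(None,1) exec_start@4 write@7
I3 mul r3: issue@4 deps=(None,0) exec_start@4 write@7
I4 add r1: issue@5 deps=(3,1) exec_start@7 write@8
I5 mul r3: issue@6 deps=(0,0) exec_start@6 write@8

Answer: 2 4 7 7 8 8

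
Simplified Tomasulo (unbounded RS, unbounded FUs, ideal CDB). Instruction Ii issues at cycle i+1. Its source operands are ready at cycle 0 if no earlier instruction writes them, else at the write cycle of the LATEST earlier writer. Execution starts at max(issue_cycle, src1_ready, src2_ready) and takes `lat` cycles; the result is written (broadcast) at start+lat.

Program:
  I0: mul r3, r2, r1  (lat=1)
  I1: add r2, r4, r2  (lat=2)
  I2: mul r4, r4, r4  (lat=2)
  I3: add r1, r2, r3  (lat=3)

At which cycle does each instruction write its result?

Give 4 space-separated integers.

Answer: 2 4 5 7

Derivation:
I0 mul r3: issue@1 deps=(None,None) exec_start@1 write@2
I1 add r2: issue@2 deps=(None,None) exec_start@2 write@4
I2 mul r4: issue@3 deps=(None,None) exec_start@3 write@5
I3 add r1: issue@4 deps=(1,0) exec_start@4 write@7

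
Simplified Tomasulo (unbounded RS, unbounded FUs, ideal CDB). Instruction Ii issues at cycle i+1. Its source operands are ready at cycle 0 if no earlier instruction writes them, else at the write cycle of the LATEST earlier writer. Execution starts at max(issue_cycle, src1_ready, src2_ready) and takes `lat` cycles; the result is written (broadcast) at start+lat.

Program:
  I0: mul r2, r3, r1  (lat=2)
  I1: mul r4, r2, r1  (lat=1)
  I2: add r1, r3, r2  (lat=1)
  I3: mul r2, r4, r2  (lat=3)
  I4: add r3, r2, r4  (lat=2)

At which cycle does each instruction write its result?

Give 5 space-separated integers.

I0 mul r2: issue@1 deps=(None,None) exec_start@1 write@3
I1 mul r4: issue@2 deps=(0,None) exec_start@3 write@4
I2 add r1: issue@3 deps=(None,0) exec_start@3 write@4
I3 mul r2: issue@4 deps=(1,0) exec_start@4 write@7
I4 add r3: issue@5 deps=(3,1) exec_start@7 write@9

Answer: 3 4 4 7 9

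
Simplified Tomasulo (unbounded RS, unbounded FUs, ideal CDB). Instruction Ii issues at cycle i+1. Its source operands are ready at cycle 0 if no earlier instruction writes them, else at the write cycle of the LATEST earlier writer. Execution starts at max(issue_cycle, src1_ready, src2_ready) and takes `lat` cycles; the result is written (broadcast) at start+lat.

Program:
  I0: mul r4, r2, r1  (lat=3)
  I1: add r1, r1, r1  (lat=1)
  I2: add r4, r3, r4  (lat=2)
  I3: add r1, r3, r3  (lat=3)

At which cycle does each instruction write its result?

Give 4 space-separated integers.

Answer: 4 3 6 7

Derivation:
I0 mul r4: issue@1 deps=(None,None) exec_start@1 write@4
I1 add r1: issue@2 deps=(None,None) exec_start@2 write@3
I2 add r4: issue@3 deps=(None,0) exec_start@4 write@6
I3 add r1: issue@4 deps=(None,None) exec_start@4 write@7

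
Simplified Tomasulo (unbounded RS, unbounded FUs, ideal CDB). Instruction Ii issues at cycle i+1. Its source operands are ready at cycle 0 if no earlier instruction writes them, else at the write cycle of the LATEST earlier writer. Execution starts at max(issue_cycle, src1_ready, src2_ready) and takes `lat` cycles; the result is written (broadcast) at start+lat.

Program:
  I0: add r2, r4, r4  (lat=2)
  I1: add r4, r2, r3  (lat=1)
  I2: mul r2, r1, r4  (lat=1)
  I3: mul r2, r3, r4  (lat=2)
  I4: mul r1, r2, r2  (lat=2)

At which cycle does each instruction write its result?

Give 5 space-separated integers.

I0 add r2: issue@1 deps=(None,None) exec_start@1 write@3
I1 add r4: issue@2 deps=(0,None) exec_start@3 write@4
I2 mul r2: issue@3 deps=(None,1) exec_start@4 write@5
I3 mul r2: issue@4 deps=(None,1) exec_start@4 write@6
I4 mul r1: issue@5 deps=(3,3) exec_start@6 write@8

Answer: 3 4 5 6 8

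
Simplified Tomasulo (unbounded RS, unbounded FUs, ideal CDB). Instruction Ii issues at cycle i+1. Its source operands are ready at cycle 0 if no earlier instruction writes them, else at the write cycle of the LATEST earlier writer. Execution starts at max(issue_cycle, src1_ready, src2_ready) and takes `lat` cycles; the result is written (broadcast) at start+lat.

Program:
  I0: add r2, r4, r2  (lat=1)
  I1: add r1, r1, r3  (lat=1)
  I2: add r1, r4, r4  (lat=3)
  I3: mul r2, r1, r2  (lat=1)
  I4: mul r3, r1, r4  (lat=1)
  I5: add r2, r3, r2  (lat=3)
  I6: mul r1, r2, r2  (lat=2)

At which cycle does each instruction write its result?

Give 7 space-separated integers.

Answer: 2 3 6 7 7 10 12

Derivation:
I0 add r2: issue@1 deps=(None,None) exec_start@1 write@2
I1 add r1: issue@2 deps=(None,None) exec_start@2 write@3
I2 add r1: issue@3 deps=(None,None) exec_start@3 write@6
I3 mul r2: issue@4 deps=(2,0) exec_start@6 write@7
I4 mul r3: issue@5 deps=(2,None) exec_start@6 write@7
I5 add r2: issue@6 deps=(4,3) exec_start@7 write@10
I6 mul r1: issue@7 deps=(5,5) exec_start@10 write@12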